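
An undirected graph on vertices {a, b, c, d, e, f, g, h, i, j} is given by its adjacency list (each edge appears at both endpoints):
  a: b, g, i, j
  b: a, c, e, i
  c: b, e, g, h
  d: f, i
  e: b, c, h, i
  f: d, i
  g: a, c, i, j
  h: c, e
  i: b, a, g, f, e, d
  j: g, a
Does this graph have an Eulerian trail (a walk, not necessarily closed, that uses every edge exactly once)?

Yes

Degrees: a:4, b:4, c:4, d:2, e:4, f:2, g:4, h:2, i:6, j:2
Odd-degree vertices: none (0 total).
The non-isolated vertices are connected and exactly 0 have odd degree, so an Eulerian trail exists.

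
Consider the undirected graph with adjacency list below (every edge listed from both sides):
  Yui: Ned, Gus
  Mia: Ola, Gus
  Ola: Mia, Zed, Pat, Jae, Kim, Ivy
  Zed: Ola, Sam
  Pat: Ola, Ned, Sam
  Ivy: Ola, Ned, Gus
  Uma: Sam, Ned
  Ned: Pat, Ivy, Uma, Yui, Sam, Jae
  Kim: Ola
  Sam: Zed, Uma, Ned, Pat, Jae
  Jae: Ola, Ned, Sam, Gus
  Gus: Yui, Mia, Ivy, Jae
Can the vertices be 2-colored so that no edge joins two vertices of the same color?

Ned-Sam-Pat-Ned is an odd cycle (length 3), and a bipartite graph can contain only even cycles.

No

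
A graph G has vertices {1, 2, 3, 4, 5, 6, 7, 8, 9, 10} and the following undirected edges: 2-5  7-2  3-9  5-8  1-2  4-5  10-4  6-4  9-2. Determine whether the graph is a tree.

The graph has 10 vertices and 9 edges.
It is connected with exactly 9 edges, hence acyclic — it is a tree.

Yes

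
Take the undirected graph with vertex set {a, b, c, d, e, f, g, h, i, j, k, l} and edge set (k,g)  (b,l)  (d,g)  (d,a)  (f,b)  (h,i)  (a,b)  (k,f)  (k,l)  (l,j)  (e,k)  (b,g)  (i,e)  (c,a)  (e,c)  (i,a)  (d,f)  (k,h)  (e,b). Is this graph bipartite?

A valid 2-coloring puts {b, c, d, i, j, k} on one side and {a, e, f, g, h, l} on the other; every edge crosses between the two sides.

Yes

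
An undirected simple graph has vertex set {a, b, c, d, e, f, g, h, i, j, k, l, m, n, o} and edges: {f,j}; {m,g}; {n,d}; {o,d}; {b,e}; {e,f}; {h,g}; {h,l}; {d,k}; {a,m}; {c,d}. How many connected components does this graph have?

Component: {i}
Component: {b, e, f, j}
Component: {a, g, h, l, m}
Component: {c, d, k, n, o}

4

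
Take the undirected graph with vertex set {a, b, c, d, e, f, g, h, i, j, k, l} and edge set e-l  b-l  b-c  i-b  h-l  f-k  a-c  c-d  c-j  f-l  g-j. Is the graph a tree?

Yes

The graph has 12 vertices and 11 edges.
Connected and |E| = |V| - 1, which characterizes a tree.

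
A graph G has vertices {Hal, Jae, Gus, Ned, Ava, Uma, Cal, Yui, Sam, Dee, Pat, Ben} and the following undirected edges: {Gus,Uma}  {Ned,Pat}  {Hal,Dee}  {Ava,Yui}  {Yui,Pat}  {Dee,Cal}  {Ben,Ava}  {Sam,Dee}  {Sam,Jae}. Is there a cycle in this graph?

The graph has 12 vertices, 9 edges, and 3 connected components.
A forest on 12 vertices with 3 components has exactly 9 edges, which matches — so no cycle.

No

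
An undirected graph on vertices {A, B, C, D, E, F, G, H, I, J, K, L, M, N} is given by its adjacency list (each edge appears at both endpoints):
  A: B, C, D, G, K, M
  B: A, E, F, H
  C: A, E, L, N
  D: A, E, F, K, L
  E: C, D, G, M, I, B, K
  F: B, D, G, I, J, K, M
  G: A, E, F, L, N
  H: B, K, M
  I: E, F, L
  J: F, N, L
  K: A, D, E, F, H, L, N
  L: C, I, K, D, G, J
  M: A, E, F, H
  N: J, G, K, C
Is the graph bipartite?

The cycle K-D-L-K has length 3, which is odd, so the graph is not bipartite.

No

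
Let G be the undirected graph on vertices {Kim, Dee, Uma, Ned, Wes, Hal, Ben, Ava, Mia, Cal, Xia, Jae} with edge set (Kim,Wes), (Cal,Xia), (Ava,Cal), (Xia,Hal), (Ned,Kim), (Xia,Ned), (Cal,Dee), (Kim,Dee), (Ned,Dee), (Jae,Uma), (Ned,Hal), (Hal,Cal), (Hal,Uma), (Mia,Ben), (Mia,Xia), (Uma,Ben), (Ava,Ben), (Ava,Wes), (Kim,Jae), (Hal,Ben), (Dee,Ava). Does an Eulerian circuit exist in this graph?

No

Degrees: Kim:4, Dee:4, Uma:3, Ned:4, Wes:2, Hal:5, Ben:4, Ava:4, Mia:2, Cal:4, Xia:4, Jae:2
Vertices with odd degree: Uma, Hal. An Eulerian circuit requires all degrees even.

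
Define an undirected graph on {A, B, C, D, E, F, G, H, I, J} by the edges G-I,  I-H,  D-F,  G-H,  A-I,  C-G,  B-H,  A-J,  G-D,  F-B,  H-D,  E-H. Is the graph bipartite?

The cycle H-G-I-H has length 3, which is odd, so the graph is not bipartite.

No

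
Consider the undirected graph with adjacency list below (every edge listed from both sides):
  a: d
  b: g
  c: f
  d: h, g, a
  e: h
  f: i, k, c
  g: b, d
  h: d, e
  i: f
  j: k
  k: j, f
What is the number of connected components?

2

Component: {c, f, i, j, k}
Component: {a, b, d, e, g, h}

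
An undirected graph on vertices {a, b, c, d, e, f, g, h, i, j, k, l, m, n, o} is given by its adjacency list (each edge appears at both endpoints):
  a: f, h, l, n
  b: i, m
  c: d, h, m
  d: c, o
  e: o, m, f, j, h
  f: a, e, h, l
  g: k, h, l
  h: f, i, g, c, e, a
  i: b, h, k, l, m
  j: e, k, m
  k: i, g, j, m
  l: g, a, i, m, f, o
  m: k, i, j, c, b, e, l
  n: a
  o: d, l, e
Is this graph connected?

A breadth-first search from a visits a, l, n, f, h, m, g, i, o, e, c, j, k, b, d — all 15 vertices — so the graph is connected.

Yes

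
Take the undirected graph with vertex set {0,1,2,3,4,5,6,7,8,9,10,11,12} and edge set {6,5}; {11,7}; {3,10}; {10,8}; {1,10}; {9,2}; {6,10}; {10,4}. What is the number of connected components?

5

Component: {0}
Component: {12}
Component: {2, 9}
Component: {7, 11}
Component: {1, 3, 4, 5, 6, 8, 10}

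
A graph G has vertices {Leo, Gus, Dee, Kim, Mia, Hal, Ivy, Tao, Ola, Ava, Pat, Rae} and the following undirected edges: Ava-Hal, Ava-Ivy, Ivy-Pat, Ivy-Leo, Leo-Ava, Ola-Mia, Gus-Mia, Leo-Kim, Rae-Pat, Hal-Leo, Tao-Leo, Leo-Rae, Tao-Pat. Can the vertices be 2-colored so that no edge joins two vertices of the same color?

No

Leo-Ava-Ivy-Leo is an odd cycle (length 3), and a bipartite graph can contain only even cycles.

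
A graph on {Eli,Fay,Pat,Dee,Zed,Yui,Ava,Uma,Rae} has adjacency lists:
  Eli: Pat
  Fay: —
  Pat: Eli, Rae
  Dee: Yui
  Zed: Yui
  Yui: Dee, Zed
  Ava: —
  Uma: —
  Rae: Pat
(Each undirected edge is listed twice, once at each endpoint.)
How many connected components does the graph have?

Component: {Fay}
Component: {Ava}
Component: {Uma}
Component: {Eli, Pat, Rae}
Component: {Dee, Zed, Yui}

5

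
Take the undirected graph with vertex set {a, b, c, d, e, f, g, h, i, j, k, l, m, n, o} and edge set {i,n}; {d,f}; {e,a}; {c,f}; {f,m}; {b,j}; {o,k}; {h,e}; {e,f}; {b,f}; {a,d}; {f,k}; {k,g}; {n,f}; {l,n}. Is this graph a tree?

No

|V| = 15, |E| = 15.
A tree on 15 vertices has exactly 14 edges; this graph has 15, so it contains a cycle and is not a tree.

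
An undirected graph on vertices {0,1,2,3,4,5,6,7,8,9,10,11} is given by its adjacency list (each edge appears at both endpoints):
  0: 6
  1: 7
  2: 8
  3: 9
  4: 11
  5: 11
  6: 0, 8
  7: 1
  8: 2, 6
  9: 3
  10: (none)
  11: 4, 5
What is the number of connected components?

Component: {10}
Component: {1, 7}
Component: {3, 9}
Component: {4, 5, 11}
Component: {0, 2, 6, 8}

5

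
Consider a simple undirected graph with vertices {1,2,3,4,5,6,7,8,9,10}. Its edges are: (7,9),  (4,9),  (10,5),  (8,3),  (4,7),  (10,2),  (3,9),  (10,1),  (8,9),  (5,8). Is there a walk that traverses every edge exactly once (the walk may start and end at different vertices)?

Degrees: 1:1, 2:1, 3:2, 4:2, 5:2, 6:0, 7:2, 8:3, 9:4, 10:3
Odd-degree vertices: 1, 2, 8, 10 (4 total).
An Eulerian trail requires 0 or 2 odd-degree vertices; here there are 4.

No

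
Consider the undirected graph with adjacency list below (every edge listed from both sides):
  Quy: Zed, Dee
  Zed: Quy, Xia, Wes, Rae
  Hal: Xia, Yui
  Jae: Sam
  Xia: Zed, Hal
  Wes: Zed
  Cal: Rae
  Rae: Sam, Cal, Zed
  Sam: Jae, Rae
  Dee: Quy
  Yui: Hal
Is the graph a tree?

Yes

|V| = 11, |E| = 10.
Connected and |E| = |V| - 1, which characterizes a tree.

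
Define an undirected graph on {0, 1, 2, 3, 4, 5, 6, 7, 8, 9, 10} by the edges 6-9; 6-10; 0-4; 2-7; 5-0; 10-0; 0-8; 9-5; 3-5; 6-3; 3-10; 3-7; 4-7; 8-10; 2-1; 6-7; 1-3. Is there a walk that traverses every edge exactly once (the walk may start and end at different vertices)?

Degrees: 0:4, 1:2, 2:2, 3:5, 4:2, 5:3, 6:4, 7:4, 8:2, 9:2, 10:4
Odd-degree vertices: 3, 5 (2 total).
With 2 odd-degree vertices and all edges in one connected piece, an Eulerian trail exists (from 3 to 5).

Yes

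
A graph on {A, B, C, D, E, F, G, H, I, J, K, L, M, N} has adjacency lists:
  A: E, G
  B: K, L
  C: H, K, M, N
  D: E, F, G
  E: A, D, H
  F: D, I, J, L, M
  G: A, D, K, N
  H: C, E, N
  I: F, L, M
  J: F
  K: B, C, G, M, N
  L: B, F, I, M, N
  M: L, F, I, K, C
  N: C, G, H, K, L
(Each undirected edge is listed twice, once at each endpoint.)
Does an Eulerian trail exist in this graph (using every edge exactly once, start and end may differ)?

Degrees: A:2, B:2, C:4, D:3, E:3, F:5, G:4, H:3, I:3, J:1, K:5, L:5, M:5, N:5
Odd-degree vertices: D, E, F, H, I, J, K, L, M, N (10 total).
An Eulerian trail requires 0 or 2 odd-degree vertices; here there are 10.

No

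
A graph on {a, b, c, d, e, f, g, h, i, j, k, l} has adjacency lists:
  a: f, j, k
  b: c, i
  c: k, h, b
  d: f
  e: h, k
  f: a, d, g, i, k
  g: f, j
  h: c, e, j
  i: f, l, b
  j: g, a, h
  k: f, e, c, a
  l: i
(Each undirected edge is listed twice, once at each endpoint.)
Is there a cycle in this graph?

The graph has 12 vertices, 16 edges, and 1 connected component.
Since 16 > 12 - 1, a cycle must exist; for instance a-f-g-j-a.

Yes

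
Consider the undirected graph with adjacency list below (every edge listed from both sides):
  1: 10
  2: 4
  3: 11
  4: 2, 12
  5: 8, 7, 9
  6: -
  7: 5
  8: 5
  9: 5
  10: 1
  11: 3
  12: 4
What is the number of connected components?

5

Component: {6}
Component: {1, 10}
Component: {3, 11}
Component: {2, 4, 12}
Component: {5, 7, 8, 9}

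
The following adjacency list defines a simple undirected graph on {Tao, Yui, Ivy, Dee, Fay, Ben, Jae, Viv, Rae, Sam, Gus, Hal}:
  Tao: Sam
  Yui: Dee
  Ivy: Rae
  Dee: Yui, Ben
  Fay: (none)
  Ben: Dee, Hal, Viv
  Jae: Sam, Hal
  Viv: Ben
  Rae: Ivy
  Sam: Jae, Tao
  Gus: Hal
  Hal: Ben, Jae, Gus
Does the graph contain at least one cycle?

The graph has 12 vertices, 9 edges, and 3 connected components.
A forest on 12 vertices with 3 components has exactly 9 edges, which matches — so no cycle.

No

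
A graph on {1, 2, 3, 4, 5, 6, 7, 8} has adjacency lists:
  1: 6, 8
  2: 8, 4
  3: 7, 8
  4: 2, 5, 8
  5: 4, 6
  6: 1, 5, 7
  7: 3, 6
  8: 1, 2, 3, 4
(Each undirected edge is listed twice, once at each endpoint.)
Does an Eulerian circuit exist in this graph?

Degrees: 1:2, 2:2, 3:2, 4:3, 5:2, 6:3, 7:2, 8:4
Vertices with odd degree: 4, 6. An Eulerian circuit requires all degrees even.

No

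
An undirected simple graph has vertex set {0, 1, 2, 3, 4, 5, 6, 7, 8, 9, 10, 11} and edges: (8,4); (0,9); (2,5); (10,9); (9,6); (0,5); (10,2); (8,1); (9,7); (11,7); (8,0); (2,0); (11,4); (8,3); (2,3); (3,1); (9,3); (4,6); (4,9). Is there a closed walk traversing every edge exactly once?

Yes

Degrees: 0:4, 1:2, 2:4, 3:4, 4:4, 5:2, 6:2, 7:2, 8:4, 9:6, 10:2, 11:2
All degrees are even and the non-isolated vertices are connected — an Eulerian circuit exists.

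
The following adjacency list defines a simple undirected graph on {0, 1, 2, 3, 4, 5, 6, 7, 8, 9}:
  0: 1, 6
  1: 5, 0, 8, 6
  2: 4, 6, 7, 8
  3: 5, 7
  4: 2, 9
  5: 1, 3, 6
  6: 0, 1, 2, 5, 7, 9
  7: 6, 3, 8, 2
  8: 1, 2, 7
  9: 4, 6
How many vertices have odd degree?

2

Degrees: 0:2, 1:4, 2:4, 3:2, 4:2, 5:3, 6:6, 7:4, 8:3, 9:2
Odd-degree vertices: 5, 8.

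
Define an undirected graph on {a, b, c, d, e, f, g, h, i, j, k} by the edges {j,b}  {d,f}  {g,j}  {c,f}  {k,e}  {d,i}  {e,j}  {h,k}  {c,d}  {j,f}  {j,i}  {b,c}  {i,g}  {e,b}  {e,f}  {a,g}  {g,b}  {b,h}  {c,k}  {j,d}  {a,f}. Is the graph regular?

Degrees: a:2, b:5, c:4, d:4, e:4, f:5, g:4, h:2, i:3, j:6, k:3
Vertex a has degree 2 while j has degree 6, so the graph is not regular.

No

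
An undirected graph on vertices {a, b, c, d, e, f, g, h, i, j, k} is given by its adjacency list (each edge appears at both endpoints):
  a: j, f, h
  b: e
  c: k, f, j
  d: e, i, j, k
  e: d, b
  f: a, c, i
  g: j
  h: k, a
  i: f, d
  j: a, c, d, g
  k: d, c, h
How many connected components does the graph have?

1

Component: {a, b, c, d, e, f, g, h, i, j, k}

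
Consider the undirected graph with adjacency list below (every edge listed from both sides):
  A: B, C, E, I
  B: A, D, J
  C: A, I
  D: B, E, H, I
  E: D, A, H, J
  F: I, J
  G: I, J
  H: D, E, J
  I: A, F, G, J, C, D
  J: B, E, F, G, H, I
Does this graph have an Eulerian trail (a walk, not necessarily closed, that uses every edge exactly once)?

Degrees: A:4, B:3, C:2, D:4, E:4, F:2, G:2, H:3, I:6, J:6
Odd-degree vertices: B, H (2 total).
With 2 odd-degree vertices and all edges in one connected piece, an Eulerian trail exists (from B to H).

Yes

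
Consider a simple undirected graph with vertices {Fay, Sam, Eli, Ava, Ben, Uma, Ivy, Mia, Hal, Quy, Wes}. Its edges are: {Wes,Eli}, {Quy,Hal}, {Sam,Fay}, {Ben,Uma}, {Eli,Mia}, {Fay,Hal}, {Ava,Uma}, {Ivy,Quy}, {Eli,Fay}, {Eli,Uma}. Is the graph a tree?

Yes

The graph has 11 vertices and 10 edges.
It is connected with exactly 10 edges, hence acyclic — it is a tree.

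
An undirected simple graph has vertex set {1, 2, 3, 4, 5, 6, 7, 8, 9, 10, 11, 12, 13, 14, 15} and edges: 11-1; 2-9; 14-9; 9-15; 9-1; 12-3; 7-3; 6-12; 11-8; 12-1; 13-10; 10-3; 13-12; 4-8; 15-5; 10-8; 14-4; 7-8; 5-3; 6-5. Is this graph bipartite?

Yes

Partition the vertices as {4, 5, 7, 9, 10, 11, 12} vs {1, 2, 3, 6, 8, 13, 14, 15}. Each listed edge has one endpoint in each part, so the graph is bipartite.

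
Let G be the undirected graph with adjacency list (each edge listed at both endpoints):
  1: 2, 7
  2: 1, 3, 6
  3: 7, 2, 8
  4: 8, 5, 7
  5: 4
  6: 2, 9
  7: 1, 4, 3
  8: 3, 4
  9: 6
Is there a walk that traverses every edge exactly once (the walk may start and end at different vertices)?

Degrees: 1:2, 2:3, 3:3, 4:3, 5:1, 6:2, 7:3, 8:2, 9:1
Odd-degree vertices: 2, 3, 4, 5, 7, 9 (6 total).
With 6 odd-degree vertices (more than two), no single trail can use every edge.

No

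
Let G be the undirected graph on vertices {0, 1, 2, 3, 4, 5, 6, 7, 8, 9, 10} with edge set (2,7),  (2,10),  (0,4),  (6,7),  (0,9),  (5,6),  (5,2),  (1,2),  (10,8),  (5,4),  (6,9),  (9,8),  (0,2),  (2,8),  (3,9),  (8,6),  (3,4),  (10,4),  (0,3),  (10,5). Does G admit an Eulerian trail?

Degrees: 0:4, 1:1, 2:6, 3:3, 4:4, 5:4, 6:4, 7:2, 8:4, 9:4, 10:4
Odd-degree vertices: 1, 3 (2 total).
With 2 odd-degree vertices and all edges in one connected piece, an Eulerian trail exists (from 1 to 3).

Yes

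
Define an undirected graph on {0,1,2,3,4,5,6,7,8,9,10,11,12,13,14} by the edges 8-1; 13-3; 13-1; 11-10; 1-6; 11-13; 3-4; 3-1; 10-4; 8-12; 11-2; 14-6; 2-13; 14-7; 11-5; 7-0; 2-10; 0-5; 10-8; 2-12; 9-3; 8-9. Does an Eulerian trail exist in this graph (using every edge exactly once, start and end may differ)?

Degrees: 0:2, 1:4, 2:4, 3:4, 4:2, 5:2, 6:2, 7:2, 8:4, 9:2, 10:4, 11:4, 12:2, 13:4, 14:2
Odd-degree vertices: none (0 total).
The non-isolated vertices are connected and exactly 0 have odd degree, so an Eulerian trail exists.

Yes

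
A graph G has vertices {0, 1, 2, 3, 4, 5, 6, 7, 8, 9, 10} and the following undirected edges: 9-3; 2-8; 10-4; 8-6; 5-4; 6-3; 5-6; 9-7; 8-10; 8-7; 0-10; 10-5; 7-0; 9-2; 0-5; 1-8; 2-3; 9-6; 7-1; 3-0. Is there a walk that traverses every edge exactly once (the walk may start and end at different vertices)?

Degrees: 0:4, 1:2, 2:3, 3:4, 4:2, 5:4, 6:4, 7:4, 8:5, 9:4, 10:4
Odd-degree vertices: 2, 8 (2 total).
With 2 odd-degree vertices and all edges in one connected piece, an Eulerian trail exists (from 2 to 8).

Yes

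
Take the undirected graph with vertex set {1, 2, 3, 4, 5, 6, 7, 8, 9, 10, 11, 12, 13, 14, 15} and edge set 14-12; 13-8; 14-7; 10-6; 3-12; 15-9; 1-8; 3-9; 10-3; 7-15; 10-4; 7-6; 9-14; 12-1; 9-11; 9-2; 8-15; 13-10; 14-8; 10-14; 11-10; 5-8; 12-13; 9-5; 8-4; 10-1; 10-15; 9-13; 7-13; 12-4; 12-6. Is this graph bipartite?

Yes

Color {7, 8, 9, 10, 12} black and {1, 2, 3, 4, 5, 6, 11, 13, 14, 15} white. No edge joins two same-colored vertices, so the graph is bipartite.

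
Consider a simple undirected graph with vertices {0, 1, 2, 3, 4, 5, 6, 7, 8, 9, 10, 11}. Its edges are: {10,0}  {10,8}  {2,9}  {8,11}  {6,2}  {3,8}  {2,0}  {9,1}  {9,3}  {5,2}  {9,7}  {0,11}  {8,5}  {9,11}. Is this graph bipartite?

9-2-5-8-11-9 is an odd cycle (length 5), and a bipartite graph can contain only even cycles.

No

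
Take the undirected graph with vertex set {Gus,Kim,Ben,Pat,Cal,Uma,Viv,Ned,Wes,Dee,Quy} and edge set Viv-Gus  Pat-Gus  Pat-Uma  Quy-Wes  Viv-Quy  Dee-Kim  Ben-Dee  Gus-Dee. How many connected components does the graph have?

Component: {Cal}
Component: {Ned}
Component: {Gus, Kim, Ben, Pat, Uma, Viv, Wes, Dee, Quy}

3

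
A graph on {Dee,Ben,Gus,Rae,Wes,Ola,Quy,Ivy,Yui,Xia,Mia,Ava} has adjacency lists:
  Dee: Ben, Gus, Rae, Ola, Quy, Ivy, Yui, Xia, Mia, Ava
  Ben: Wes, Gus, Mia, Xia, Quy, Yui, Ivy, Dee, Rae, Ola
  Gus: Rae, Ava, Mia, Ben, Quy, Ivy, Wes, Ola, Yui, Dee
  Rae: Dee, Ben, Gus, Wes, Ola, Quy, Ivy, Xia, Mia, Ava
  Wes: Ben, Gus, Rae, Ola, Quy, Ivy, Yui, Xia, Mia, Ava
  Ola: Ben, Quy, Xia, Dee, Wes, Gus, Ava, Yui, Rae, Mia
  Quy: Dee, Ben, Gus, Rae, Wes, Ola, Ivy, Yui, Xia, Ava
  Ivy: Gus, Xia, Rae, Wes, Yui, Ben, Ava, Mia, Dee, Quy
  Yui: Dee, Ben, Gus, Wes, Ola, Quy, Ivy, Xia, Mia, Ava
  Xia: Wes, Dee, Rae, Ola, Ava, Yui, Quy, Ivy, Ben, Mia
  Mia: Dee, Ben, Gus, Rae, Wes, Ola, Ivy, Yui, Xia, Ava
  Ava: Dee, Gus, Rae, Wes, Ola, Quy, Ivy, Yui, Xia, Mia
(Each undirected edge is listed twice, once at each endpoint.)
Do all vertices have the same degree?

Yes

Degrees: Dee:10, Ben:10, Gus:10, Rae:10, Wes:10, Ola:10, Quy:10, Ivy:10, Yui:10, Xia:10, Mia:10, Ava:10
Every vertex has degree 10, so the graph is 10-regular.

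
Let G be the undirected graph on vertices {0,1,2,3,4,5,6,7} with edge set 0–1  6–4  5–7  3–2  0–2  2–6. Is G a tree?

No

|V| = 8, |E| = 6.
It splits into 2 components, so it cannot be a tree.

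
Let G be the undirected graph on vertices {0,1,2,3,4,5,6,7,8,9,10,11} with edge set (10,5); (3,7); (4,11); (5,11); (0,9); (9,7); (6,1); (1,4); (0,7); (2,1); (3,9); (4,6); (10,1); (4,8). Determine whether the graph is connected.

Component: {0, 3, 7, 9}
Component: {1, 2, 4, 5, 6, 8, 10, 11}
No edge joins these 2 groups, so the graph is disconnected.

No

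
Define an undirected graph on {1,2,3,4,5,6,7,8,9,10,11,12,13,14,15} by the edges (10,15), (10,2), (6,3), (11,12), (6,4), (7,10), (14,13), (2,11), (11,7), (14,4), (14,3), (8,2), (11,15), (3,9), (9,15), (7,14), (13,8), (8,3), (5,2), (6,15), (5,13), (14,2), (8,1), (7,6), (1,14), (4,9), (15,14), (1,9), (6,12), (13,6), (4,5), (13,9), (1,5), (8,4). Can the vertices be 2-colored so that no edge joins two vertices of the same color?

Yes

A valid 2-coloring puts {5, 6, 8, 9, 10, 11, 14} on one side and {1, 2, 3, 4, 7, 12, 13, 15} on the other; every edge crosses between the two sides.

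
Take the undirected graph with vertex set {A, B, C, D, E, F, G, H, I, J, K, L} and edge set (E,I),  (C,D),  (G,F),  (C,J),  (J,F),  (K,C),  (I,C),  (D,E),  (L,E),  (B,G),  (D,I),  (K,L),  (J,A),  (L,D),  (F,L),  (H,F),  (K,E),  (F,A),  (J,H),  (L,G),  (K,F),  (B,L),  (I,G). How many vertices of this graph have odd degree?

Degrees: A:2, B:2, C:4, D:4, E:4, F:6, G:4, H:2, I:4, J:4, K:4, L:6
Odd-degree vertices: none.

0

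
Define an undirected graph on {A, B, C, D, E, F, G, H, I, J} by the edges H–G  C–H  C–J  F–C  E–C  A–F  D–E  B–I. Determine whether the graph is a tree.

The graph has 10 vertices and 8 edges.
It splits into 2 components, so it cannot be a tree.

No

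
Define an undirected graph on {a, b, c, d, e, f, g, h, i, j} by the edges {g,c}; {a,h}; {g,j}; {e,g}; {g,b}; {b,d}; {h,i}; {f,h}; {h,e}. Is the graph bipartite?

Color {d, g, h} black and {a, b, c, e, f, i, j} white. No edge joins two same-colored vertices, so the graph is bipartite.

Yes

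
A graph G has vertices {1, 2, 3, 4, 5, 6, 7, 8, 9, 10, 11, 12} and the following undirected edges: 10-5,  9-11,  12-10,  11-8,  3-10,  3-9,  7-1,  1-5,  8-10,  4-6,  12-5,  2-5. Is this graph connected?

No

Component: {4, 6}
Component: {1, 2, 3, 5, 7, 8, 9, 10, 11, 12}
No edge joins these 2 groups, so the graph is disconnected.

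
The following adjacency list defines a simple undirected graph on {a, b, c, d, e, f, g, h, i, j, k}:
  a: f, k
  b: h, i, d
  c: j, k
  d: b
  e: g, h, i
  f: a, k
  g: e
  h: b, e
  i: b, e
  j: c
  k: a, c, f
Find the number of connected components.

2

Component: {a, c, f, j, k}
Component: {b, d, e, g, h, i}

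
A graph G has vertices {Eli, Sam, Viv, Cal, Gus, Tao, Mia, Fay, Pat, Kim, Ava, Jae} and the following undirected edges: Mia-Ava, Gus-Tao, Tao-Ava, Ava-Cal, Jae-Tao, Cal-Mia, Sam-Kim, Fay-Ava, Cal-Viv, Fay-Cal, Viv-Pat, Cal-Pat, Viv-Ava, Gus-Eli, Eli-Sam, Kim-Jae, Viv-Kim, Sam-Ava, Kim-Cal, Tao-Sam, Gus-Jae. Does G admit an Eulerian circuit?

Degrees: Eli:2, Sam:4, Viv:4, Cal:6, Gus:3, Tao:4, Mia:2, Fay:2, Pat:2, Kim:4, Ava:6, Jae:3
Vertices with odd degree: Gus, Jae. An Eulerian circuit requires all degrees even.

No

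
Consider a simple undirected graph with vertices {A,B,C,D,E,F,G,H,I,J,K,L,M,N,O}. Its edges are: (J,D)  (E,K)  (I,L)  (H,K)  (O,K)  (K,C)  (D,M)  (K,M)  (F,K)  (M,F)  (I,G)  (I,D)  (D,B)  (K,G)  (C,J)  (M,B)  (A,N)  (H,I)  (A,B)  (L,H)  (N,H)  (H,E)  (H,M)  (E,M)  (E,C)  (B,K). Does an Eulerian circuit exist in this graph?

No

Degrees: A:2, B:4, C:3, D:4, E:4, F:2, G:2, H:6, I:4, J:2, K:8, L:2, M:6, N:2, O:1
Vertices with odd degree: C, O. An Eulerian circuit requires all degrees even.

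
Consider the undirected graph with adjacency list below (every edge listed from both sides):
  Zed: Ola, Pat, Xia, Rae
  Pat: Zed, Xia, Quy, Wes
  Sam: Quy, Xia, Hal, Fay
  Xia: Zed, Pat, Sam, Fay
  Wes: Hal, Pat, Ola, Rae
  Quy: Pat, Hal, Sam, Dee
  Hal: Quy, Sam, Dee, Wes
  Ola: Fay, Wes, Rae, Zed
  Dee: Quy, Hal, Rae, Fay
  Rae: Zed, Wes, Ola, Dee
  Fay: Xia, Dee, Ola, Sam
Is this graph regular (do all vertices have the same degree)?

Yes

Degrees: Zed:4, Pat:4, Sam:4, Xia:4, Wes:4, Quy:4, Hal:4, Ola:4, Dee:4, Rae:4, Fay:4
Every vertex has degree 4, so the graph is 4-regular.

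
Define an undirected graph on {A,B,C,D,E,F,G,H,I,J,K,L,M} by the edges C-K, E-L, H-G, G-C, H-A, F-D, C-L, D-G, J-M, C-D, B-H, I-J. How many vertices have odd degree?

10

Degrees: A:1, B:1, C:4, D:3, E:1, F:1, G:3, H:3, I:1, J:2, K:1, L:2, M:1
Odd-degree vertices: A, B, D, E, F, G, H, I, K, M.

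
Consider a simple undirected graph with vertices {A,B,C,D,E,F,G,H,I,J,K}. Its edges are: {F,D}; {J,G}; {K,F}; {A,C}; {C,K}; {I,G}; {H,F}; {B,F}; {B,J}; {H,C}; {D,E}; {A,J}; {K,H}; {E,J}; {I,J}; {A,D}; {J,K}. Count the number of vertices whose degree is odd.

Degrees: A:3, B:2, C:3, D:3, E:2, F:4, G:2, H:3, I:2, J:6, K:4
Odd-degree vertices: A, C, D, H.

4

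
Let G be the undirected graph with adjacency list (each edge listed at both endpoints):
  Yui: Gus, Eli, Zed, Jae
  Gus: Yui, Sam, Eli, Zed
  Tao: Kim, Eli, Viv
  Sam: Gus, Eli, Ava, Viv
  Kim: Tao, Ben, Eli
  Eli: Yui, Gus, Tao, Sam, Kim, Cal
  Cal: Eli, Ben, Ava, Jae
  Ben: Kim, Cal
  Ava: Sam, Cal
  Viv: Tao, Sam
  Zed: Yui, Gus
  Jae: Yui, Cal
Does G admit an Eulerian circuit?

No

Degrees: Yui:4, Gus:4, Tao:3, Sam:4, Kim:3, Eli:6, Cal:4, Ben:2, Ava:2, Viv:2, Zed:2, Jae:2
Tao, Kim have odd degree; an Eulerian circuit needs every degree to be even, so none exists.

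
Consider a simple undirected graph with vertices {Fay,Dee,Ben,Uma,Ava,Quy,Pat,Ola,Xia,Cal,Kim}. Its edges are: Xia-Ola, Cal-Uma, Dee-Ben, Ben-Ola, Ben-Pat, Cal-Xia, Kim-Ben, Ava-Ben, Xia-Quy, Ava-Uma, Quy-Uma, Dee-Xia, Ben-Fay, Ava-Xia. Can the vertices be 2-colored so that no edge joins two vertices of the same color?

Partition the vertices as {Ben, Uma, Xia} vs {Fay, Dee, Ava, Quy, Pat, Ola, Cal, Kim}. Each listed edge has one endpoint in each part, so the graph is bipartite.

Yes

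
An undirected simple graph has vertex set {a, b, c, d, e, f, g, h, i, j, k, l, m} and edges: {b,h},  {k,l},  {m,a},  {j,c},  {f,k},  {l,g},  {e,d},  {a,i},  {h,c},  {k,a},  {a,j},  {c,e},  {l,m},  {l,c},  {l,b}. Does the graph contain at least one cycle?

|V| = 13, |E| = 15, number of components = 1.
Since 15 > 13 - 1, a cycle must exist; for instance l-c-h-b-l.

Yes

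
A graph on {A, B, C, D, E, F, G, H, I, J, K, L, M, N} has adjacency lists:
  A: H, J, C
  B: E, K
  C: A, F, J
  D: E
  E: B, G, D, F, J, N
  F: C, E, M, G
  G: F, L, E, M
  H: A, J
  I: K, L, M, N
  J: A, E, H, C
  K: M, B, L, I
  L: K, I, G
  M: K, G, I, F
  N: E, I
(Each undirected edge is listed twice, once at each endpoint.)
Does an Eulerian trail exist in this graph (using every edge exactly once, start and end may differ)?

Degrees: A:3, B:2, C:3, D:1, E:6, F:4, G:4, H:2, I:4, J:4, K:4, L:3, M:4, N:2
Odd-degree vertices: A, C, D, L (4 total).
An Eulerian trail requires 0 or 2 odd-degree vertices; here there are 4.

No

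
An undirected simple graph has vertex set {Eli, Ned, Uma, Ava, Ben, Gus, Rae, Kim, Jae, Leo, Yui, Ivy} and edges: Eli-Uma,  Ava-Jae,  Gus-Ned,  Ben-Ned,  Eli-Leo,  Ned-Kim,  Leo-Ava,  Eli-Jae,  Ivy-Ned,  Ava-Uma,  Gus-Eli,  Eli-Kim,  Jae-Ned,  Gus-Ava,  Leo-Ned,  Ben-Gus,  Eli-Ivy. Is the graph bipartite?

The cycle Gus-Ben-Ned-Gus has length 3, which is odd, so the graph is not bipartite.

No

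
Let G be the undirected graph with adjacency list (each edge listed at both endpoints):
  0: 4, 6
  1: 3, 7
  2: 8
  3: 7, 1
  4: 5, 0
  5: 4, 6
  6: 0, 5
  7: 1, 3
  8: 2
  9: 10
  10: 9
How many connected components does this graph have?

Component: {2, 8}
Component: {9, 10}
Component: {1, 3, 7}
Component: {0, 4, 5, 6}

4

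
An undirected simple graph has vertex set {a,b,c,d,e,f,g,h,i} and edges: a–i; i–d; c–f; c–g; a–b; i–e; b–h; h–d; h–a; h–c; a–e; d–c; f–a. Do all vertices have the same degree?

Degrees: a:5, b:2, c:4, d:3, e:2, f:2, g:1, h:4, i:3
Vertex g has degree 1 while a has degree 5, so the graph is not regular.

No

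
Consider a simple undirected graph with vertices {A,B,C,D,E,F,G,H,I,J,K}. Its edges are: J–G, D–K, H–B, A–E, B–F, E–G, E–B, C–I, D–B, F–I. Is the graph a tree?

Yes

The graph has 11 vertices and 10 edges.
It is connected with exactly 10 edges, hence acyclic — it is a tree.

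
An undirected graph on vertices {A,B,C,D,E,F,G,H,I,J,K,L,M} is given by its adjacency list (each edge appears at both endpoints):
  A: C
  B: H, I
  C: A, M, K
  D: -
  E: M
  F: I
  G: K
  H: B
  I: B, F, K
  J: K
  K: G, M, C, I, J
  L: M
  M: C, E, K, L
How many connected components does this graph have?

2

Component: {D}
Component: {A, B, C, E, F, G, H, I, J, K, L, M}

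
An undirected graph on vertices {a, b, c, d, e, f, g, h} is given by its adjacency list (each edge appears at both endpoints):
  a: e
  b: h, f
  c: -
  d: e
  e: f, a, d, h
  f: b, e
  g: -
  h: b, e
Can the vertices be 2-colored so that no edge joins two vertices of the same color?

Yes

A valid 2-coloring puts {b, c, e, g} on one side and {a, d, f, h} on the other; every edge crosses between the two sides.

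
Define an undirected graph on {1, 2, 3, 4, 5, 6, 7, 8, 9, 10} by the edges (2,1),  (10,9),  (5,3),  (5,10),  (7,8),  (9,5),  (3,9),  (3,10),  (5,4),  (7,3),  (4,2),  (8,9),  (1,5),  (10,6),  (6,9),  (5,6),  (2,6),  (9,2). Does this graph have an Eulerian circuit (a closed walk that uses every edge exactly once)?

Yes

Degrees: 1:2, 2:4, 3:4, 4:2, 5:6, 6:4, 7:2, 8:2, 9:6, 10:4
All degrees are even and the non-isolated vertices are connected — an Eulerian circuit exists.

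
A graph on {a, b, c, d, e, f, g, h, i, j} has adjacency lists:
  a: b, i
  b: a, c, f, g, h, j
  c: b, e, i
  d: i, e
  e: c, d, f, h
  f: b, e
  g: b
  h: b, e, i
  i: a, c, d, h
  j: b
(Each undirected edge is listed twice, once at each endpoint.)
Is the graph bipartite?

A valid 2-coloring puts {b, e, i} on one side and {a, c, d, f, g, h, j} on the other; every edge crosses between the two sides.

Yes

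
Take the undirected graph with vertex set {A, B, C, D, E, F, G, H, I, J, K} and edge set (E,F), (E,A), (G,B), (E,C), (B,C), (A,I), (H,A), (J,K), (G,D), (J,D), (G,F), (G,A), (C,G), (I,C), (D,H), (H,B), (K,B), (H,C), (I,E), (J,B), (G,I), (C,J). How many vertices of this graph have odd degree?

2

Degrees: A:4, B:5, C:6, D:3, E:4, F:2, G:6, H:4, I:4, J:4, K:2
Odd-degree vertices: B, D.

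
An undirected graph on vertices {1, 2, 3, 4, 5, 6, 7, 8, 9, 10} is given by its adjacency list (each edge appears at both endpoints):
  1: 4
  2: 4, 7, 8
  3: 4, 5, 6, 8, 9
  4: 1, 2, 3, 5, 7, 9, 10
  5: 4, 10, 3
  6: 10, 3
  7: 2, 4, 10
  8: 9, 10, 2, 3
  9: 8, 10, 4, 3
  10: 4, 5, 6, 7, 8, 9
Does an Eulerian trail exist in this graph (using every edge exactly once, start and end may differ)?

No

Degrees: 1:1, 2:3, 3:5, 4:7, 5:3, 6:2, 7:3, 8:4, 9:4, 10:6
Odd-degree vertices: 1, 2, 3, 4, 5, 7 (6 total).
With 6 odd-degree vertices (more than two), no single trail can use every edge.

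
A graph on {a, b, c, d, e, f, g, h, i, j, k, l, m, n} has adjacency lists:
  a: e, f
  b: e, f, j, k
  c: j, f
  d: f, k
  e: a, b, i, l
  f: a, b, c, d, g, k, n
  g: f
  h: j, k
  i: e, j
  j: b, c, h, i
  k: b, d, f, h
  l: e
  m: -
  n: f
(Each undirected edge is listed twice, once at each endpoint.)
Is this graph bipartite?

No

The cycle b-k-f-b has length 3, which is odd, so the graph is not bipartite.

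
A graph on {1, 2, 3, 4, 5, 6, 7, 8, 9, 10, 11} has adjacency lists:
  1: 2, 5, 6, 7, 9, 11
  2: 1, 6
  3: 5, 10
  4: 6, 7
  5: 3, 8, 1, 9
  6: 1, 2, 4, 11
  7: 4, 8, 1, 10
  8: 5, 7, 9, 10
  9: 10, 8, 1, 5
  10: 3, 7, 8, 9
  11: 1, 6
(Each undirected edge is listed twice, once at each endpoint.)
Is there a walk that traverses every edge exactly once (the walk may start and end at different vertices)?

Degrees: 1:6, 2:2, 3:2, 4:2, 5:4, 6:4, 7:4, 8:4, 9:4, 10:4, 11:2
Odd-degree vertices: none (0 total).
The non-isolated vertices are connected and exactly 0 have odd degree, so an Eulerian trail exists.

Yes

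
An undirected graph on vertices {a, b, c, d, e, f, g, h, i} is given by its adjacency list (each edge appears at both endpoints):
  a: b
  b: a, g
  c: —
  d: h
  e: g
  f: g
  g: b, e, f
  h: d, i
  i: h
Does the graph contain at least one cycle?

|V| = 9, |E| = 6, number of components = 3.
A forest on 9 vertices with 3 components has exactly 6 edges, which matches — so no cycle.

No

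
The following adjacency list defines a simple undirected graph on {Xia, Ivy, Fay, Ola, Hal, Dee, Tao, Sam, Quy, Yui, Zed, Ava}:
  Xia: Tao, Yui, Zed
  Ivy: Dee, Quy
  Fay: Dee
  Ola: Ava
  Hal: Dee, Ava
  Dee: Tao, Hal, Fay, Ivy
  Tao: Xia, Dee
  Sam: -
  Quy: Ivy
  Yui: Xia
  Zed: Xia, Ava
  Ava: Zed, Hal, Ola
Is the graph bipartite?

A valid 2-coloring puts {Ivy, Fay, Ola, Hal, Tao, Sam, Yui, Zed} on one side and {Xia, Dee, Quy, Ava} on the other; every edge crosses between the two sides.

Yes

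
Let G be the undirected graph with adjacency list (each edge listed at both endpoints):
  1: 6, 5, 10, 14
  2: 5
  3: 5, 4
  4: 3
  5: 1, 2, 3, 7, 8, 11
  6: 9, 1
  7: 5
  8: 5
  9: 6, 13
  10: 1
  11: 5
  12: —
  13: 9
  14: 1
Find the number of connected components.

2

Component: {12}
Component: {1, 2, 3, 4, 5, 6, 7, 8, 9, 10, 11, 13, 14}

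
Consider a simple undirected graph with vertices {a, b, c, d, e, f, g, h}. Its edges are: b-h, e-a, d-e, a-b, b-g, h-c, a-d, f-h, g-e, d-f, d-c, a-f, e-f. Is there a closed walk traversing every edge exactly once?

No

Degrees: a:4, b:3, c:2, d:4, e:4, f:4, g:2, h:3
Vertices with odd degree: b, h. An Eulerian circuit requires all degrees even.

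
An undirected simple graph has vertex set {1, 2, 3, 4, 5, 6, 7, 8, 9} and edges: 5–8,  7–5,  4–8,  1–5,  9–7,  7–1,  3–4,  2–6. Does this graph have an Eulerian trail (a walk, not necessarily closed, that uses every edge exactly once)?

Degrees: 1:2, 2:1, 3:1, 4:2, 5:3, 6:1, 7:3, 8:2, 9:1
Odd-degree vertices: 2, 3, 5, 6, 7, 9 (6 total).
With 6 odd-degree vertices (more than two), no single trail can use every edge.

No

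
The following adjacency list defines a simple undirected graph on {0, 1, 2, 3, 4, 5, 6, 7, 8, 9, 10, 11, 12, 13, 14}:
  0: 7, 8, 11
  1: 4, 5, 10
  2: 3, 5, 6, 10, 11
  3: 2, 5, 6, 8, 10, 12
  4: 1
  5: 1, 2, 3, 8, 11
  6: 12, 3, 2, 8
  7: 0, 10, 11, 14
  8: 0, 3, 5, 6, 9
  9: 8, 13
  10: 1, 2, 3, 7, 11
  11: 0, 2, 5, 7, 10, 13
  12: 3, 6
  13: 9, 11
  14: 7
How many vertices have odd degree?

Degrees: 0:3, 1:3, 2:5, 3:6, 4:1, 5:5, 6:4, 7:4, 8:5, 9:2, 10:5, 11:6, 12:2, 13:2, 14:1
Odd-degree vertices: 0, 1, 2, 4, 5, 8, 10, 14.

8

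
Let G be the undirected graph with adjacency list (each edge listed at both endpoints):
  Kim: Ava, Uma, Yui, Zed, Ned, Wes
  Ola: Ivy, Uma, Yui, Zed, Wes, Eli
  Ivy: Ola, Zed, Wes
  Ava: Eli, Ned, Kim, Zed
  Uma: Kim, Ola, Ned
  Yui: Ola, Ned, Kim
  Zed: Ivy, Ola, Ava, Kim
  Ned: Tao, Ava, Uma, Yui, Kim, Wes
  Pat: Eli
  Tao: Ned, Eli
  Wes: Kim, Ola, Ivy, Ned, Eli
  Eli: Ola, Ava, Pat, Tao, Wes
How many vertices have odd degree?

6

Degrees: Kim:6, Ola:6, Ivy:3, Ava:4, Uma:3, Yui:3, Zed:4, Ned:6, Pat:1, Tao:2, Wes:5, Eli:5
Odd-degree vertices: Ivy, Uma, Yui, Pat, Wes, Eli.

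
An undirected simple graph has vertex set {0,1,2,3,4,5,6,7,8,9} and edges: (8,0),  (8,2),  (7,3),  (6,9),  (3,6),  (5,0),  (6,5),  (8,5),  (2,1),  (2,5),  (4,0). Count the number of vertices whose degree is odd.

Degrees: 0:3, 1:1, 2:3, 3:2, 4:1, 5:4, 6:3, 7:1, 8:3, 9:1
Odd-degree vertices: 0, 1, 2, 4, 6, 7, 8, 9.

8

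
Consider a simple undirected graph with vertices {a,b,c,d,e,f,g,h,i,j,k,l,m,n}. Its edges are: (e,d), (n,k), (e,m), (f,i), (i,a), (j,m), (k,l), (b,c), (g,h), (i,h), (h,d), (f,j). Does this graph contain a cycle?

Yes

|V| = 14, |E| = 12, number of components = 3.
Since 12 > 14 - 3, a cycle must exist; for instance i-h-d-e-m-j-f-i.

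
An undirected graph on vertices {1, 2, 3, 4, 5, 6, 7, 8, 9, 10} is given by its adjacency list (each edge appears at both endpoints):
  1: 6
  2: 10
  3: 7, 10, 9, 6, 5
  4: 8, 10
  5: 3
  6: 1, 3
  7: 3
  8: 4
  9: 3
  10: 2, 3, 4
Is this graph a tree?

|V| = 10, |E| = 9.
Connected and |E| = |V| - 1, which characterizes a tree.

Yes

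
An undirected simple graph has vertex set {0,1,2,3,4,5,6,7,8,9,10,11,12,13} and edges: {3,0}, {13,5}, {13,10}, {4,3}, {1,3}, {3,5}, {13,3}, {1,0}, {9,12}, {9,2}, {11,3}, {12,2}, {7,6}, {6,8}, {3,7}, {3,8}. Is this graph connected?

No

Component: {2, 9, 12}
Component: {0, 1, 3, 4, 5, 6, 7, 8, 10, 11, 13}
No edge joins these 2 groups, so the graph is disconnected.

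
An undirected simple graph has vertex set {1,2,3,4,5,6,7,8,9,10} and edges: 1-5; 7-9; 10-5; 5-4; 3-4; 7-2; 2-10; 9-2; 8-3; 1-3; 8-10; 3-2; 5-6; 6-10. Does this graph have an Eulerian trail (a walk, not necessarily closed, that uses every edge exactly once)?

Degrees: 1:2, 2:4, 3:4, 4:2, 5:4, 6:2, 7:2, 8:2, 9:2, 10:4
Odd-degree vertices: none (0 total).
The non-isolated vertices are connected and exactly 0 have odd degree, so an Eulerian trail exists.

Yes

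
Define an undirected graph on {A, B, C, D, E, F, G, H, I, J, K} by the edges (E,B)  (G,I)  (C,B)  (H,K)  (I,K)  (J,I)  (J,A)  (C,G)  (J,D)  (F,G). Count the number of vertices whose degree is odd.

8

Degrees: A:1, B:2, C:2, D:1, E:1, F:1, G:3, H:1, I:3, J:3, K:2
Odd-degree vertices: A, D, E, F, G, H, I, J.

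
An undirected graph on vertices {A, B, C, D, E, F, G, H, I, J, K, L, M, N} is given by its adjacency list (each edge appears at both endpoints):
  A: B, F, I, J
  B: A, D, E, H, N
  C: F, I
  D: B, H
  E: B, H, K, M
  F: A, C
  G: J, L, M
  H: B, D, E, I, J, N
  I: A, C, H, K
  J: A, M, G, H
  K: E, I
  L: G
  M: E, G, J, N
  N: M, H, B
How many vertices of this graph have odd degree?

4

Degrees: A:4, B:5, C:2, D:2, E:4, F:2, G:3, H:6, I:4, J:4, K:2, L:1, M:4, N:3
Odd-degree vertices: B, G, L, N.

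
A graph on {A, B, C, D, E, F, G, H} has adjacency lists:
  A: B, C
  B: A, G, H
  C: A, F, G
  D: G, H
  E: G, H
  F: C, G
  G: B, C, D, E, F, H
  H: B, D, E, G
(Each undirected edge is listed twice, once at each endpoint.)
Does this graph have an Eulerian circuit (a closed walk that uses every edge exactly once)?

No

Degrees: A:2, B:3, C:3, D:2, E:2, F:2, G:6, H:4
Vertices with odd degree: B, C. An Eulerian circuit requires all degrees even.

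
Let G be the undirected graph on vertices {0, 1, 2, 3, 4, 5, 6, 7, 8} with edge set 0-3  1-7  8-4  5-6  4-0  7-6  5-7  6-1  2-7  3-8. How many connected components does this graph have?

Component: {0, 3, 4, 8}
Component: {1, 2, 5, 6, 7}

2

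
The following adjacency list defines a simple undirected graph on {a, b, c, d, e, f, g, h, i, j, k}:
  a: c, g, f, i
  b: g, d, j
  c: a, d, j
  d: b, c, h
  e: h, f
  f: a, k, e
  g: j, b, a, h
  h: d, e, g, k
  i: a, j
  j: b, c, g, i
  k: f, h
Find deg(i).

2

Neighbors of i: a, j.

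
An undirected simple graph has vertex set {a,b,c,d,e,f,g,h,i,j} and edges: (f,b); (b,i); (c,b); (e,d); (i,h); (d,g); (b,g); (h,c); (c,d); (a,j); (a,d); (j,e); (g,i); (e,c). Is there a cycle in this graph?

Yes

The graph has 10 vertices, 14 edges, and 1 connected component.
One cycle is d-g-i-h-c-e-d.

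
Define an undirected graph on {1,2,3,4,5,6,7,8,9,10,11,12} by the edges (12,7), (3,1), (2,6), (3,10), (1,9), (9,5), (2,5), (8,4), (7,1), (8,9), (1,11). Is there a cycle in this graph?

No

|V| = 12, |E| = 11, number of components = 1.
A forest on 12 vertices with 1 component has exactly 11 edges, which matches — so no cycle.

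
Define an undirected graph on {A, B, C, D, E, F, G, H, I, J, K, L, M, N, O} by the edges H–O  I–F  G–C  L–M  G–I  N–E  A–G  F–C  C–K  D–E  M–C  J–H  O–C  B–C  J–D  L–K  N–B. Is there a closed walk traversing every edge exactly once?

Degrees: A:1, B:2, C:6, D:2, E:2, F:2, G:3, H:2, I:2, J:2, K:2, L:2, M:2, N:2, O:2
Vertices with odd degree: A, G. An Eulerian circuit requires all degrees even.

No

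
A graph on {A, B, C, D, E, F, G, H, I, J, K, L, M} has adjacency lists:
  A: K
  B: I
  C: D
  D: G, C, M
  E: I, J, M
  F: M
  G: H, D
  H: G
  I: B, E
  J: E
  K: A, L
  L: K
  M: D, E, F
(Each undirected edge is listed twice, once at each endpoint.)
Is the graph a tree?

No

The graph has 13 vertices and 11 edges.
It splits into 2 components, so it cannot be a tree.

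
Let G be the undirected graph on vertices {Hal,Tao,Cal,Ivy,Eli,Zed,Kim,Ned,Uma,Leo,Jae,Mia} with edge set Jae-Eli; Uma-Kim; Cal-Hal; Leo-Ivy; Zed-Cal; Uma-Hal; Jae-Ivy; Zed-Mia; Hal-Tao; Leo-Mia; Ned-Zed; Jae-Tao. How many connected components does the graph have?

1

Component: {Hal, Tao, Cal, Ivy, Eli, Zed, Kim, Ned, Uma, Leo, Jae, Mia}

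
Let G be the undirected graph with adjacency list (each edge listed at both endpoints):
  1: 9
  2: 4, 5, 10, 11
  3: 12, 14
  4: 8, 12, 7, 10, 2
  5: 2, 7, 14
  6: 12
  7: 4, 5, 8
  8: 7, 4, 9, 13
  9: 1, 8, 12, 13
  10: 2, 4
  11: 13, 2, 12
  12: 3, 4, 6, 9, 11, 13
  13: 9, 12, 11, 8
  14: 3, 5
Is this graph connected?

Yes

A breadth-first search from 1 visits 1, 9, 12, 8, 13, 3, 11, 4, 6, 7, 14, 2, 10, 5 — all 14 vertices — so the graph is connected.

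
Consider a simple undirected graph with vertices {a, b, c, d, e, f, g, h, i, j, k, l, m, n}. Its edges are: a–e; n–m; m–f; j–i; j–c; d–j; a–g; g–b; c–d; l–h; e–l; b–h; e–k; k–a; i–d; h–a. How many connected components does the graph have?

Component: {f, m, n}
Component: {c, d, i, j}
Component: {a, b, e, g, h, k, l}

3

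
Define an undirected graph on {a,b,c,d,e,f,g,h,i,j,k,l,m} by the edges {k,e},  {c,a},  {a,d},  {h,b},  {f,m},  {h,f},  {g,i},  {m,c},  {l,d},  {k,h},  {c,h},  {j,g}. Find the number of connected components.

Component: {g, i, j}
Component: {a, b, c, d, e, f, h, k, l, m}

2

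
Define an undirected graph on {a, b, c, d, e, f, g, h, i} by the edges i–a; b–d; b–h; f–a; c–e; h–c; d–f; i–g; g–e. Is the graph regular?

Degrees: a:2, b:2, c:2, d:2, e:2, f:2, g:2, h:2, i:2
All degrees equal 2; the graph is regular.

Yes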